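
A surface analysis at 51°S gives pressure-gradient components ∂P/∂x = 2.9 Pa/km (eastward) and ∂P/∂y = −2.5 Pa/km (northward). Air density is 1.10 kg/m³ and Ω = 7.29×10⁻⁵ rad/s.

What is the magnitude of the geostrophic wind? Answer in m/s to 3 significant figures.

30.7 m/s

Coriolis parameter at 51°S:
f = 2Ω sin φ = 2 × 7.29×10⁻⁵ × sin 51° = 1.13×10⁻⁴ s⁻¹
In the Southern Hemisphere f is negative: f = −1.13×10⁻⁴ s⁻¹.
Component geostrophic relations (x east, y north):
u_g = −(1/(fρ)) ∂P/∂y,  v_g = (1/(fρ)) ∂P/∂x
u_g = −(−2.5×10⁻³)/(−1.13×10⁻⁴ × 1.10) = −20.1 m/s;  v_g = (2.9×10⁻³)/(−1.13×10⁻⁴ × 1.10) = −23.3 m/s
|V_g| = √(u_g² + v_g²) = 30.7 m/s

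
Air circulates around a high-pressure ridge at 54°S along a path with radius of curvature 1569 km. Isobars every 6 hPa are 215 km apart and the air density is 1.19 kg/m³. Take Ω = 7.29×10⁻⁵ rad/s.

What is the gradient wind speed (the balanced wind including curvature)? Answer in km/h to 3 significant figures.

81.6 km/h

Coriolis parameter at 54°S:
f = 2Ω sin φ = 2 × 7.29×10⁻⁵ × sin 54° = 1.18×10⁻⁴ s⁻¹
Pressure gradient: |∂P/∂n| = 600 Pa / 215000 m = 2.79×10⁻³ Pa/m
Geostrophic speed: V_g = |∂P/∂n|/(fρ) = 2.79×10⁻³/(1.18×10⁻⁴ × 1.19) = 19.9 m/s
Around a high, pressure-gradient force acts outward with centrifugal, so Coriolis balances both:
fV = (1/ρ)|∂P/∂n| + V²/R  →  V² − fR·V + fR·V_g = 0
With fR = 1.18×10⁻⁴ × 1569×10³ m = 185 m/s:
V = [fR − √((fR)² − 4 fR V_g)]/2 = [185 − √(185² − 4×185×19.9)]/2 = 22.7 m/s
Supergeostrophic (V > V_g = 19.9 m/s), as expected around a high.
Converting: 22.7 m/s × 3.6 = 81.6 km/h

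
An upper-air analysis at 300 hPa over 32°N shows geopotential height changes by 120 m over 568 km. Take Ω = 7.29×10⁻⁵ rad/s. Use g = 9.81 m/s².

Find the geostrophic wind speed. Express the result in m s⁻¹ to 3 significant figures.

Coriolis parameter at 32°N:
f = 2Ω sin φ = 2 × 7.29×10⁻⁵ × sin 32° = 7.73×10⁻⁵ s⁻¹
Height gradient: |∂Z/∂n| = 120 m / 568000 m = 2.11×10⁻⁴
On a pressure surface, geostrophic balance gives V_g = (g/f)|∂Z/∂n|:
V_g = 9.81 × 2.11×10⁻⁴ / 7.73×10⁻⁵ = 26.8 m/s

26.8 m s⁻¹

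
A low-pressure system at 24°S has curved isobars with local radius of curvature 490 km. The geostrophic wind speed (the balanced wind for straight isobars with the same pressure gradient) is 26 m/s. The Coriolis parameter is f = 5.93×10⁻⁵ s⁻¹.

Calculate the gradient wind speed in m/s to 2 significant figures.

17 m/s

Around a low, centrifugal force acts outward with Coriolis, so pressure-gradient force balances both:
(1/ρ)|∂P/∂n| = fV + V²/R  →  V² + fR·V − fR·V_g = 0
With fR = 5.93×10⁻⁵ × 490×10³ m = 29.1 m/s:
V = [−fR + √((fR)² + 4 fR V_g)]/2 = [−29.1 + √(29.1² + 4×29.1×26)]/2 = 16.6 m/s
Subgeostrophic (V < V_g = 26 m/s), as expected around a low.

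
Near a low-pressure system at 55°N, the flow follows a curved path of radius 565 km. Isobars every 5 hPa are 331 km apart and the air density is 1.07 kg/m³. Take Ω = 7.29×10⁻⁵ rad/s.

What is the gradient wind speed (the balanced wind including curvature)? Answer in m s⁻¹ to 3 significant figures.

Coriolis parameter at 55°N:
f = 2Ω sin φ = 2 × 7.29×10⁻⁵ × sin 55° = 1.19×10⁻⁴ s⁻¹
Pressure gradient: |∂P/∂n| = 500 Pa / 331000 m = 1.51×10⁻³ Pa/m
Geostrophic speed: V_g = |∂P/∂n|/(fρ) = 1.51×10⁻³/(1.19×10⁻⁴ × 1.07) = 11.8 m/s
Around a low, centrifugal force acts outward with Coriolis, so pressure-gradient force balances both:
(1/ρ)|∂P/∂n| = fV + V²/R  →  V² + fR·V − fR·V_g = 0
With fR = 1.19×10⁻⁴ × 565×10³ m = 67.5 m/s:
V = [−fR + √((fR)² + 4 fR V_g)]/2 = [−67.5 + √(67.5² + 4×67.5×11.8)]/2 = 10.3 m/s
Subgeostrophic (V < V_g = 11.8 m/s), as expected around a low.

10.3 m s⁻¹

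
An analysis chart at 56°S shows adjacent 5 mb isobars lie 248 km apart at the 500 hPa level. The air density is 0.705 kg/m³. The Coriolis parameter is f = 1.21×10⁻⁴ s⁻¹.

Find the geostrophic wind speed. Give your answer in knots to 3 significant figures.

Pressure gradient: |∂P/∂n| = 500 Pa / 248000 m = 2.02×10⁻³ Pa/m
Geostrophic balance (pressure-gradient force = Coriolis force):
V_g = (1/(fρ)) |∂P/∂n| = 2.02×10⁻³ / (1.21×10⁻⁴ × 0.705) = 23.6 m/s
Converting: 23.6 m/s × 1.944 = 45.9 knots

45.9 knots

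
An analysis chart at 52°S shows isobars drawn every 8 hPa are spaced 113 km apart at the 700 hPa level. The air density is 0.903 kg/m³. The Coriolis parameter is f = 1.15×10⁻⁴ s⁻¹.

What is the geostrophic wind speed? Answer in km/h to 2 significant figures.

250 km/h

Pressure gradient: |∂P/∂n| = 800 Pa / 113000 m = 7.08×10⁻³ Pa/m
Geostrophic balance (pressure-gradient force = Coriolis force):
V_g = (1/(fρ)) |∂P/∂n| = 7.08×10⁻³ / (1.15×10⁻⁴ × 0.903) = 68.2 m/s
Converting: 68.2 m/s × 3.6 = 250 km/h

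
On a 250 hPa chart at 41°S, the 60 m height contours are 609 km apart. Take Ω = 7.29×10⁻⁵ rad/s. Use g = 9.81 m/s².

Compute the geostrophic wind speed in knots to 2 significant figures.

Coriolis parameter at 41°S:
f = 2Ω sin φ = 2 × 7.29×10⁻⁵ × sin 41° = 9.57×10⁻⁵ s⁻¹
Height gradient: |∂Z/∂n| = 60 m / 609000 m = 9.85×10⁻⁵
On a pressure surface, geostrophic balance gives V_g = (g/f)|∂Z/∂n|:
V_g = 9.81 × 9.85×10⁻⁵ / 9.57×10⁻⁵ = 10.1 m/s
Converting: 10.1 m/s × 1.944 = 20 knots

20 knots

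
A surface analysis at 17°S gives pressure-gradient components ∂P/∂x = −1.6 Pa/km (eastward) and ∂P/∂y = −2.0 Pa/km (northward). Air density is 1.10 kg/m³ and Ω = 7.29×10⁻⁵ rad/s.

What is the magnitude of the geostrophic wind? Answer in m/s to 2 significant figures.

55 m/s

Coriolis parameter at 17°S:
f = 2Ω sin φ = 2 × 7.29×10⁻⁵ × sin 17° = 4.26×10⁻⁵ s⁻¹
In the Southern Hemisphere f is negative: f = −4.26×10⁻⁵ s⁻¹.
Component geostrophic relations (x east, y north):
u_g = −(1/(fρ)) ∂P/∂y,  v_g = (1/(fρ)) ∂P/∂x
u_g = −(−2.0×10⁻³)/(−4.26×10⁻⁵ × 1.10) = −42.7 m/s;  v_g = (−1.6×10⁻³)/(−4.26×10⁻⁵ × 1.10) = 34.1 m/s
|V_g| = √(u_g² + v_g²) = 54.6 m/s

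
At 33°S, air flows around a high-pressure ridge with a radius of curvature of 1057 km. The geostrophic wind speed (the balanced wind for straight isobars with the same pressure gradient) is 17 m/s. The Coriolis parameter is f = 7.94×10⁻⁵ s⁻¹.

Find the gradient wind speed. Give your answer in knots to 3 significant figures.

46.0 knots

Around a high, pressure-gradient force acts outward with centrifugal, so Coriolis balances both:
fV = (1/ρ)|∂P/∂n| + V²/R  →  V² − fR·V + fR·V_g = 0
With fR = 7.94×10⁻⁵ × 1057×10³ m = 83.9 m/s:
V = [fR − √((fR)² − 4 fR V_g)]/2 = [83.9 − √(83.9² − 4×83.9×17)]/2 = 23.7 m/s
Supergeostrophic (V > V_g = 17 m/s), as expected around a high.
Converting: 23.7 m/s × 1.944 = 46.0 knots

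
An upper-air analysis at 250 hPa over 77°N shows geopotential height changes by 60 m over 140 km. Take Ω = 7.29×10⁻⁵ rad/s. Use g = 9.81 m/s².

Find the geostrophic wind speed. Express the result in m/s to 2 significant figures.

30 m/s

Coriolis parameter at 77°N:
f = 2Ω sin φ = 2 × 7.29×10⁻⁵ × sin 77° = 1.42×10⁻⁴ s⁻¹
Height gradient: |∂Z/∂n| = 60 m / 140000 m = 4.29×10⁻⁴
On a pressure surface, geostrophic balance gives V_g = (g/f)|∂Z/∂n|:
V_g = 9.81 × 4.29×10⁻⁴ / 1.42×10⁻⁴ = 29.6 m/s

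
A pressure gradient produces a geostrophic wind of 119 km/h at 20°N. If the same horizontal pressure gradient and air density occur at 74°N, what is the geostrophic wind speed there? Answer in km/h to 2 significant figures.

With the same pressure gradient and density, V_g ∝ 1/f ∝ 1/sin φ.
V₂ = V₁ · sin φ₁ / sin φ₂ = 119 × sin 20° / sin 74°
V₂ = 119 × 0.3420/0.9613 = 42 km/h

42 km/h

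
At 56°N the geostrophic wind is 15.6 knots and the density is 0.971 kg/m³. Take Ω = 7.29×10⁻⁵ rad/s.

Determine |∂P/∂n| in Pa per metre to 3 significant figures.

Coriolis parameter at 56°N:
f = 2Ω sin φ = 2 × 7.29×10⁻⁵ × sin 56° = 1.21×10⁻⁴ s⁻¹
Wind speed in SI: 15.6 knots = 8.03 m/s
Geostrophic balance rearranged: |∂P/∂n| = f ρ V_g
|∂P/∂n| = 1.21×10⁻⁴ × 0.971 × 8.03 = 9.42×10⁻⁴ Pa/m

9.42×10⁻⁴ Pa/m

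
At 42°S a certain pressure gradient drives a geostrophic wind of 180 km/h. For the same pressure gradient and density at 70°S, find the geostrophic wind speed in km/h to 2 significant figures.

130 km/h

With the same pressure gradient and density, V_g ∝ 1/f ∝ 1/sin φ.
V₂ = V₁ · sin φ₁ / sin φ₂ = 180 × sin 42° / sin 70°
V₂ = 180 × 0.6691/0.9397 = 130 km/h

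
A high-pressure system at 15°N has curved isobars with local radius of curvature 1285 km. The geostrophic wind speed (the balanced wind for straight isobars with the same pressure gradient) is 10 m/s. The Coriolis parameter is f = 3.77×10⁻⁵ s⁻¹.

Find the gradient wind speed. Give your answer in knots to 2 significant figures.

27 knots

Around a high, pressure-gradient force acts outward with centrifugal, so Coriolis balances both:
fV = (1/ρ)|∂P/∂n| + V²/R  →  V² − fR·V + fR·V_g = 0
With fR = 3.77×10⁻⁵ × 1285×10³ m = 48.4 m/s:
V = [fR − √((fR)² − 4 fR V_g)]/2 = [48.4 − √(48.4² − 4×48.4×10)]/2 = 14.1 m/s
Supergeostrophic (V > V_g = 10 m/s), as expected around a high.
Converting: 14.1 m/s × 1.944 = 27 knots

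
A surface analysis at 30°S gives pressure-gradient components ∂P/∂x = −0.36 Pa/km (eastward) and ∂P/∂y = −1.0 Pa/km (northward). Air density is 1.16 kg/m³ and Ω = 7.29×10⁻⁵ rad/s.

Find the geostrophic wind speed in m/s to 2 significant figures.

13 m/s

Coriolis parameter at 30°S:
f = 2Ω sin φ = 2 × 7.29×10⁻⁵ × sin 30° = 7.29×10⁻⁵ s⁻¹
In the Southern Hemisphere f is negative: f = −7.29×10⁻⁵ s⁻¹.
Component geostrophic relations (x east, y north):
u_g = −(1/(fρ)) ∂P/∂y,  v_g = (1/(fρ)) ∂P/∂x
u_g = −(−1.0×10⁻³)/(−7.29×10⁻⁵ × 1.16) = −11.8 m/s;  v_g = (−0.36×10⁻³)/(−7.29×10⁻⁵ × 1.16) = 4.26 m/s
|V_g| = √(u_g² + v_g²) = 12.6 m/s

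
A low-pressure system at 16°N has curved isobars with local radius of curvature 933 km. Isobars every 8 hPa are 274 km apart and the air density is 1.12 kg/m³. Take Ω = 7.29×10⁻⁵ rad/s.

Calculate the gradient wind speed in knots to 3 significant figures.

66.1 knots

Coriolis parameter at 16°N:
f = 2Ω sin φ = 2 × 7.29×10⁻⁵ × sin 16° = 4.02×10⁻⁵ s⁻¹
Pressure gradient: |∂P/∂n| = 800 Pa / 274000 m = 2.92×10⁻³ Pa/m
Geostrophic speed: V_g = |∂P/∂n|/(fρ) = 2.92×10⁻³/(4.02×10⁻⁵ × 1.12) = 64.9 m/s
Around a low, centrifugal force acts outward with Coriolis, so pressure-gradient force balances both:
(1/ρ)|∂P/∂n| = fV + V²/R  →  V² + fR·V − fR·V_g = 0
With fR = 4.02×10⁻⁵ × 933×10³ m = 37.5 m/s:
V = [−fR + √((fR)² + 4 fR V_g)]/2 = [−37.5 + √(37.5² + 4×37.5×64.9)]/2 = 34 m/s
Subgeostrophic (V < V_g = 64.9 m/s), as expected around a low.
Converting: 34 m/s × 1.944 = 66.1 knots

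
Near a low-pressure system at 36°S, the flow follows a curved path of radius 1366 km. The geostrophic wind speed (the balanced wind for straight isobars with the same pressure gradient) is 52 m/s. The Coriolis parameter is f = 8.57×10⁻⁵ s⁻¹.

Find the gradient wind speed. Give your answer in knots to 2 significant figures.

Around a low, centrifugal force acts outward with Coriolis, so pressure-gradient force balances both:
(1/ρ)|∂P/∂n| = fV + V²/R  →  V² + fR·V − fR·V_g = 0
With fR = 8.57×10⁻⁵ × 1366×10³ m = 117 m/s:
V = [−fR + √((fR)² + 4 fR V_g)]/2 = [−117 + √(117² + 4×117×52)]/2 = 39 m/s
Subgeostrophic (V < V_g = 52 m/s), as expected around a low.
Converting: 39 m/s × 1.944 = 76 knots

76 knots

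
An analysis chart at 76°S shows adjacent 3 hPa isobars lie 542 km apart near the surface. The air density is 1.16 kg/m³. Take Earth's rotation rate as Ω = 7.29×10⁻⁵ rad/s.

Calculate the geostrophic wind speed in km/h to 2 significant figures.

Coriolis parameter at 76°S:
f = 2Ω sin φ = 2 × 7.29×10⁻⁵ × sin 76° = 1.41×10⁻⁴ s⁻¹
Pressure gradient: |∂P/∂n| = 300 Pa / 542000 m = 5.54×10⁻⁴ Pa/m
Geostrophic balance (pressure-gradient force = Coriolis force):
V_g = (1/(fρ)) |∂P/∂n| = 5.54×10⁻⁴ / (1.41×10⁻⁴ × 1.16) = 3.37 m/s
Converting: 3.37 m/s × 3.6 = 12 km/h

12 km/h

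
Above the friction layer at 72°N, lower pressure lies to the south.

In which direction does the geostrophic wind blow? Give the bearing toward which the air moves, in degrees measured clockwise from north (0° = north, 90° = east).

The pressure-gradient force points toward the south (bearing 180°).
Geostrophic balance: in the Northern Hemisphere the Coriolis force deflects motion to the right, so the geostrophic wind blows 90° to the right of the pressure-gradient force (low pressure on the left).
Rotating 180° by 90° clockwise gives 270° — the wind blows toward the west.

270°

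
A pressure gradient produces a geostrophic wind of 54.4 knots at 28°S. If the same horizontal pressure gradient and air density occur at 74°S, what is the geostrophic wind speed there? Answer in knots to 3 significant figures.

26.6 knots

With the same pressure gradient and density, V_g ∝ 1/f ∝ 1/sin φ.
V₂ = V₁ · sin φ₁ / sin φ₂ = 54.4 × sin 28° / sin 74°
V₂ = 54.4 × 0.4695/0.9613 = 26.6 knots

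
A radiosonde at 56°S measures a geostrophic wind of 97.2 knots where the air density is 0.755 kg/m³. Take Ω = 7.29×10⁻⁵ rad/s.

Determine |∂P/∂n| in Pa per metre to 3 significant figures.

Coriolis parameter at 56°S:
f = 2Ω sin φ = 2 × 7.29×10⁻⁵ × sin 56° = 1.21×10⁻⁴ s⁻¹
Wind speed in SI: 97.2 knots = 50.0 m/s
Geostrophic balance rearranged: |∂P/∂n| = f ρ V_g
|∂P/∂n| = 1.21×10⁻⁴ × 0.755 × 50.0 = 4.56×10⁻³ Pa/m

4.56×10⁻³ Pa/m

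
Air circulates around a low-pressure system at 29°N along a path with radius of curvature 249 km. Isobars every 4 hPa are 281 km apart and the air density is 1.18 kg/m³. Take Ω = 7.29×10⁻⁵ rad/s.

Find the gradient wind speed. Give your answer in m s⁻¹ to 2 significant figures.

Coriolis parameter at 29°N:
f = 2Ω sin φ = 2 × 7.29×10⁻⁵ × sin 29° = 7.07×10⁻⁵ s⁻¹
Pressure gradient: |∂P/∂n| = 400 Pa / 281000 m = 1.42×10⁻³ Pa/m
Geostrophic speed: V_g = |∂P/∂n|/(fρ) = 1.42×10⁻³/(7.07×10⁻⁵ × 1.18) = 17.1 m/s
Around a low, centrifugal force acts outward with Coriolis, so pressure-gradient force balances both:
(1/ρ)|∂P/∂n| = fV + V²/R  →  V² + fR·V − fR·V_g = 0
With fR = 7.07×10⁻⁵ × 249×10³ m = 17.6 m/s:
V = [−fR + √((fR)² + 4 fR V_g)]/2 = [−17.6 + √(17.6² + 4×17.6×17.1)]/2 = 10.6 m/s
Subgeostrophic (V < V_g = 17.1 m/s), as expected around a low.

11 m s⁻¹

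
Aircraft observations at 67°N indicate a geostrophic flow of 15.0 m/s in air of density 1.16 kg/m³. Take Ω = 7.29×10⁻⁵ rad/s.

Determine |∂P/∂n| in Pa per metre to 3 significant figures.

2.34×10⁻³ Pa/m

Coriolis parameter at 67°N:
f = 2Ω sin φ = 2 × 7.29×10⁻⁵ × sin 67° = 1.34×10⁻⁴ s⁻¹
Geostrophic balance rearranged: |∂P/∂n| = f ρ V_g
|∂P/∂n| = 1.34×10⁻⁴ × 1.16 × 15.0 = 2.34×10⁻³ Pa/m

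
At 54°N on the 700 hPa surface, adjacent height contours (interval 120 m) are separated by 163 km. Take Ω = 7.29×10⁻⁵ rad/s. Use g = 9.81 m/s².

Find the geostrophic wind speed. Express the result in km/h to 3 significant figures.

220 km/h

Coriolis parameter at 54°N:
f = 2Ω sin φ = 2 × 7.29×10⁻⁵ × sin 54° = 1.18×10⁻⁴ s⁻¹
Height gradient: |∂Z/∂n| = 120 m / 163000 m = 7.36×10⁻⁴
On a pressure surface, geostrophic balance gives V_g = (g/f)|∂Z/∂n|:
V_g = 9.81 × 7.36×10⁻⁴ / 1.18×10⁻⁴ = 61.2 m/s
Converting: 61.2 m/s × 3.6 = 220 km/h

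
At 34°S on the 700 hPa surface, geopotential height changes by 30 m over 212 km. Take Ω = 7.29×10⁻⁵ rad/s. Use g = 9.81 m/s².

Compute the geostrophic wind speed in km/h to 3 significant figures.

61.3 km/h

Coriolis parameter at 34°S:
f = 2Ω sin φ = 2 × 7.29×10⁻⁵ × sin 34° = 8.15×10⁻⁵ s⁻¹
Height gradient: |∂Z/∂n| = 30 m / 212000 m = 1.42×10⁻⁴
On a pressure surface, geostrophic balance gives V_g = (g/f)|∂Z/∂n|:
V_g = 9.81 × 1.42×10⁻⁴ / 8.15×10⁻⁵ = 17.0 m/s
Converting: 17.0 m/s × 3.6 = 61.3 km/h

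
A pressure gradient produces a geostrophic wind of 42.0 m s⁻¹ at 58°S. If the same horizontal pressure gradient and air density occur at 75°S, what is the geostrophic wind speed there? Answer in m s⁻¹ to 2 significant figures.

With the same pressure gradient and density, V_g ∝ 1/f ∝ 1/sin φ.
V₂ = V₁ · sin φ₁ / sin φ₂ = 42.0 × sin 58° / sin 75°
V₂ = 42.0 × 0.8480/0.9659 = 37 m s⁻¹

37 m s⁻¹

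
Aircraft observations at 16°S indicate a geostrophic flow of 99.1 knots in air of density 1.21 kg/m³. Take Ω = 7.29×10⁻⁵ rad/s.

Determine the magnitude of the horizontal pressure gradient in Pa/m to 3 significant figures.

Coriolis parameter at 16°S:
f = 2Ω sin φ = 2 × 7.29×10⁻⁵ × sin 16° = 4.02×10⁻⁵ s⁻¹
Wind speed in SI: 99.1 knots = 51.0 m/s
Geostrophic balance rearranged: |∂P/∂n| = f ρ V_g
|∂P/∂n| = 4.02×10⁻⁵ × 1.21 × 51.0 = 2.48×10⁻³ Pa/m

2.48×10⁻³ Pa/m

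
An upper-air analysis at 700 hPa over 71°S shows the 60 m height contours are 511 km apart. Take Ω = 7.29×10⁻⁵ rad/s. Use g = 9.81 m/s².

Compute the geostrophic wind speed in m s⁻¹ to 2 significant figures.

8.4 m s⁻¹

Coriolis parameter at 71°S:
f = 2Ω sin φ = 2 × 7.29×10⁻⁵ × sin 71° = 1.38×10⁻⁴ s⁻¹
Height gradient: |∂Z/∂n| = 60 m / 511000 m = 1.17×10⁻⁴
On a pressure surface, geostrophic balance gives V_g = (g/f)|∂Z/∂n|:
V_g = 9.81 × 1.17×10⁻⁴ / 1.38×10⁻⁴ = 8.36 m/s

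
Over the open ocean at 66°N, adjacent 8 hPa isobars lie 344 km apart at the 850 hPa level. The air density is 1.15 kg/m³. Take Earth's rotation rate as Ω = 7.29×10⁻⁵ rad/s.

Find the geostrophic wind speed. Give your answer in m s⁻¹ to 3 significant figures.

Coriolis parameter at 66°N:
f = 2Ω sin φ = 2 × 7.29×10⁻⁵ × sin 66° = 1.33×10⁻⁴ s⁻¹
Pressure gradient: |∂P/∂n| = 800 Pa / 344000 m = 2.33×10⁻³ Pa/m
Geostrophic balance (pressure-gradient force = Coriolis force):
V_g = (1/(fρ)) |∂P/∂n| = 2.33×10⁻³ / (1.33×10⁻⁴ × 1.15) = 15.2 m/s

15.2 m s⁻¹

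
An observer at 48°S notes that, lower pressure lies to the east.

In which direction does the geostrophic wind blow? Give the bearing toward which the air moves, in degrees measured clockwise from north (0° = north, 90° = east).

000°

The pressure-gradient force points toward the east (bearing 090°).
Geostrophic balance: in the Southern Hemisphere the Coriolis force deflects motion to the left, so the geostrophic wind blows 90° to the left of the pressure-gradient force (low pressure on the right).
Rotating 090° by 90° counterclockwise gives 000° — the wind blows toward the north.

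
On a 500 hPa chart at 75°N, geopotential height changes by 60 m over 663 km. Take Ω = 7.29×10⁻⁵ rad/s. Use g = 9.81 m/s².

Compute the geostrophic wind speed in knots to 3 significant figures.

12.3 knots

Coriolis parameter at 75°N:
f = 2Ω sin φ = 2 × 7.29×10⁻⁵ × sin 75° = 1.41×10⁻⁴ s⁻¹
Height gradient: |∂Z/∂n| = 60 m / 663000 m = 9.05×10⁻⁵
On a pressure surface, geostrophic balance gives V_g = (g/f)|∂Z/∂n|:
V_g = 9.81 × 9.05×10⁻⁵ / 1.41×10⁻⁴ = 6.30 m/s
Converting: 6.30 m/s × 1.944 = 12.3 knots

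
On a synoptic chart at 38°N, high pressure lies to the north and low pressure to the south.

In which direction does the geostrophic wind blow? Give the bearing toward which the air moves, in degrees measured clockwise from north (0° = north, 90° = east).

270°

The pressure-gradient force points toward the south (bearing 180°).
Geostrophic balance: in the Northern Hemisphere the Coriolis force deflects motion to the right, so the geostrophic wind blows 90° to the right of the pressure-gradient force (low pressure on the left).
Rotating 180° by 90° clockwise gives 270° — the wind blows toward the west.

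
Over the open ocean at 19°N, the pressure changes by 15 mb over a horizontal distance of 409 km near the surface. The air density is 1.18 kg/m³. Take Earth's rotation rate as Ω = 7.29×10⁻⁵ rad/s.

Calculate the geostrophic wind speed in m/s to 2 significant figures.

65 m/s

Coriolis parameter at 19°N:
f = 2Ω sin φ = 2 × 7.29×10⁻⁵ × sin 19° = 4.75×10⁻⁵ s⁻¹
Pressure gradient: |∂P/∂n| = 1500 Pa / 409000 m = 3.67×10⁻³ Pa/m
Geostrophic balance (pressure-gradient force = Coriolis force):
V_g = (1/(fρ)) |∂P/∂n| = 3.67×10⁻³ / (4.75×10⁻⁵ × 1.18) = 65.5 m/s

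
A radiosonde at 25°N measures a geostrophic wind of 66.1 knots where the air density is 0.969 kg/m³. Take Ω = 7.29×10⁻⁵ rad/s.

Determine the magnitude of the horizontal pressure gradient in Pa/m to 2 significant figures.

2.0×10⁻³ Pa/m

Coriolis parameter at 25°N:
f = 2Ω sin φ = 2 × 7.29×10⁻⁵ × sin 25° = 6.16×10⁻⁵ s⁻¹
Wind speed in SI: 66.1 knots = 34.0 m/s
Geostrophic balance rearranged: |∂P/∂n| = f ρ V_g
|∂P/∂n| = 6.16×10⁻⁵ × 0.969 × 34.0 = 2.03×10⁻³ Pa/m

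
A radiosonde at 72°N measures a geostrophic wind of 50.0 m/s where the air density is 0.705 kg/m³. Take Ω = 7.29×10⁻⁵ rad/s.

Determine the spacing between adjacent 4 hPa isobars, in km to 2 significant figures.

82 km

Coriolis parameter at 72°N:
f = 2Ω sin φ = 2 × 7.29×10⁻⁵ × sin 72° = 1.39×10⁻⁴ s⁻¹
Geostrophic balance rearranged: |∂P/∂n| = f ρ V_g
|∂P/∂n| = 1.39×10⁻⁴ × 0.705 × 50.0 = 4.89×10⁻³ Pa/m
Isobar spacing: Δn = ΔP/|∂P/∂n| = 400 Pa / 4.89×10⁻³ Pa/m = 81835 m ≈ 82 km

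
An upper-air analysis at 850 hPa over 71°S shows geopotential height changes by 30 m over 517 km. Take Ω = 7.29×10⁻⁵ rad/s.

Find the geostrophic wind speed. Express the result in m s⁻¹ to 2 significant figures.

4.1 m s⁻¹

Coriolis parameter at 71°S:
f = 2Ω sin φ = 2 × 7.29×10⁻⁵ × sin 71° = 1.38×10⁻⁴ s⁻¹
Height gradient: |∂Z/∂n| = 30 m / 517000 m = 5.80×10⁻⁵
On a pressure surface, geostrophic balance gives V_g = (g/f)|∂Z/∂n|:
V_g = 9.81 × 5.80×10⁻⁵ / 1.38×10⁻⁴ = 4.13 m/s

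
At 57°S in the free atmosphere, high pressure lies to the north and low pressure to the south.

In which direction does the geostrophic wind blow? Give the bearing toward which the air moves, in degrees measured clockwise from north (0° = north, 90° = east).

The pressure-gradient force points toward the south (bearing 180°).
Geostrophic balance: in the Southern Hemisphere the Coriolis force deflects motion to the left, so the geostrophic wind blows 90° to the left of the pressure-gradient force (low pressure on the right).
Rotating 180° by 90° counterclockwise gives 090° — the wind blows toward the east.

090°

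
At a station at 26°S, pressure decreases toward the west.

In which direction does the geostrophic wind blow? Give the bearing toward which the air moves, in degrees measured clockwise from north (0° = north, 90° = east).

180°

The pressure-gradient force points toward the west (bearing 270°).
Geostrophic balance: in the Southern Hemisphere the Coriolis force deflects motion to the left, so the geostrophic wind blows 90° to the left of the pressure-gradient force (low pressure on the right).
Rotating 270° by 90° counterclockwise gives 180° — the wind blows toward the south.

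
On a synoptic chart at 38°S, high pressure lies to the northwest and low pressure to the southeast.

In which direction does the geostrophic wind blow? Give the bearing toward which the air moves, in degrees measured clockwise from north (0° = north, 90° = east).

The pressure-gradient force points toward the southeast (bearing 135°).
Geostrophic balance: in the Southern Hemisphere the Coriolis force deflects motion to the left, so the geostrophic wind blows 90° to the left of the pressure-gradient force (low pressure on the right).
Rotating 135° by 90° counterclockwise gives 045° — the wind blows toward the northeast.

045°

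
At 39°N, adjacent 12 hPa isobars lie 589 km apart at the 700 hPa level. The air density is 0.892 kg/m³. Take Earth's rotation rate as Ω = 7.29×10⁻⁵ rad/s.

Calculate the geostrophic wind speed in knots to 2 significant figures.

48 knots

Coriolis parameter at 39°N:
f = 2Ω sin φ = 2 × 7.29×10⁻⁵ × sin 39° = 9.18×10⁻⁵ s⁻¹
Pressure gradient: |∂P/∂n| = 1200 Pa / 589000 m = 2.04×10⁻³ Pa/m
Geostrophic balance (pressure-gradient force = Coriolis force):
V_g = (1/(fρ)) |∂P/∂n| = 2.04×10⁻³ / (9.18×10⁻⁵ × 0.892) = 24.9 m/s
Converting: 24.9 m/s × 1.944 = 48 knots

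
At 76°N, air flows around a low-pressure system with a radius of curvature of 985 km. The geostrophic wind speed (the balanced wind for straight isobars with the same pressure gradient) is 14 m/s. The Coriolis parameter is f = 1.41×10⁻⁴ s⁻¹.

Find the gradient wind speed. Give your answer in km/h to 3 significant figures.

Around a low, centrifugal force acts outward with Coriolis, so pressure-gradient force balances both:
(1/ρ)|∂P/∂n| = fV + V²/R  →  V² + fR·V − fR·V_g = 0
With fR = 1.41×10⁻⁴ × 985×10³ m = 139 m/s:
V = [−fR + √((fR)² + 4 fR V_g)]/2 = [−139 + √(139² + 4×139×14)]/2 = 12.8 m/s
Subgeostrophic (V < V_g = 14 m/s), as expected around a low.
Converting: 12.8 m/s × 3.6 = 46.1 km/h

46.1 km/h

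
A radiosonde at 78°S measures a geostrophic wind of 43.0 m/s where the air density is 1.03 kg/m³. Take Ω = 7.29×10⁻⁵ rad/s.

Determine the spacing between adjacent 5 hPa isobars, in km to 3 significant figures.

Coriolis parameter at 78°S:
f = 2Ω sin φ = 2 × 7.29×10⁻⁵ × sin 78° = 1.43×10⁻⁴ s⁻¹
Geostrophic balance rearranged: |∂P/∂n| = f ρ V_g
|∂P/∂n| = 1.43×10⁻⁴ × 1.03 × 43.0 = 6.32×10⁻³ Pa/m
Isobar spacing: Δn = ΔP/|∂P/∂n| = 500 Pa / 6.32×10⁻³ Pa/m = 79159 m ≈ 79.2 km

79.2 km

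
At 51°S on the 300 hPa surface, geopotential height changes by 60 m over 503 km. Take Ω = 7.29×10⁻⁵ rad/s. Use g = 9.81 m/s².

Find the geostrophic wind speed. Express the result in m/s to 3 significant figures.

Coriolis parameter at 51°S:
f = 2Ω sin φ = 2 × 7.29×10⁻⁵ × sin 51° = 1.13×10⁻⁴ s⁻¹
Height gradient: |∂Z/∂n| = 60 m / 503000 m = 1.19×10⁻⁴
On a pressure surface, geostrophic balance gives V_g = (g/f)|∂Z/∂n|:
V_g = 9.81 × 1.19×10⁻⁴ / 1.13×10⁻⁴ = 10.3 m/s

10.3 m/s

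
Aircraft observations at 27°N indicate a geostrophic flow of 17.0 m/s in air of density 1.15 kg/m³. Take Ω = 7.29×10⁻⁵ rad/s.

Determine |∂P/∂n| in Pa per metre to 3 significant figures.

Coriolis parameter at 27°N:
f = 2Ω sin φ = 2 × 7.29×10⁻⁵ × sin 27° = 6.62×10⁻⁵ s⁻¹
Geostrophic balance rearranged: |∂P/∂n| = f ρ V_g
|∂P/∂n| = 6.62×10⁻⁵ × 1.15 × 17.0 = 1.29×10⁻³ Pa/m

1.29×10⁻³ Pa/m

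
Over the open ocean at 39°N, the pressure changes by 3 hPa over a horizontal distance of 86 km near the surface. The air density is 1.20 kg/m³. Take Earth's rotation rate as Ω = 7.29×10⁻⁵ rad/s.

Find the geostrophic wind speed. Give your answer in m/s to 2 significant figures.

Coriolis parameter at 39°N:
f = 2Ω sin φ = 2 × 7.29×10⁻⁵ × sin 39° = 9.18×10⁻⁵ s⁻¹
Pressure gradient: |∂P/∂n| = 300 Pa / 86000 m = 3.49×10⁻³ Pa/m
Geostrophic balance (pressure-gradient force = Coriolis force):
V_g = (1/(fρ)) |∂P/∂n| = 3.49×10⁻³ / (9.18×10⁻⁵ × 1.20) = 31.7 m/s

32 m/s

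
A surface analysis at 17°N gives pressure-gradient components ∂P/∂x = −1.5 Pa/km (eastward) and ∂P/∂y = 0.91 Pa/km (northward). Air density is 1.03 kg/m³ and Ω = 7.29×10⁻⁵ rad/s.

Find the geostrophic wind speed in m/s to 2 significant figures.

40 m/s

Coriolis parameter at 17°N:
f = 2Ω sin φ = 2 × 7.29×10⁻⁵ × sin 17° = 4.26×10⁻⁵ s⁻¹
Component geostrophic relations (x east, y north):
u_g = −(1/(fρ)) ∂P/∂y,  v_g = (1/(fρ)) ∂P/∂x
u_g = −(0.91×10⁻³)/(4.26×10⁻⁵ × 1.03) = −20.7 m/s;  v_g = (−1.5×10⁻³)/(4.26×10⁻⁵ × 1.03) = −34.2 m/s
|V_g| = √(u_g² + v_g²) = 40.0 m/s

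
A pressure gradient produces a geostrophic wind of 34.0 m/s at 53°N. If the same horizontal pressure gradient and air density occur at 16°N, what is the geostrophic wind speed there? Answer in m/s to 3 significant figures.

With the same pressure gradient and density, V_g ∝ 1/f ∝ 1/sin φ.
V₂ = V₁ · sin φ₁ / sin φ₂ = 34.0 × sin 53° / sin 16°
V₂ = 34.0 × 0.7986/0.2756 = 98.5 m/s

98.5 m/s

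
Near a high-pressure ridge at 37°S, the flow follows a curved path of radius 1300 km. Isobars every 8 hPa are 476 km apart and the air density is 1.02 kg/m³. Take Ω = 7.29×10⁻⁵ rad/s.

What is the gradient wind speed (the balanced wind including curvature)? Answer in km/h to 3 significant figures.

85.3 km/h

Coriolis parameter at 37°S:
f = 2Ω sin φ = 2 × 7.29×10⁻⁵ × sin 37° = 8.77×10⁻⁵ s⁻¹
Pressure gradient: |∂P/∂n| = 800 Pa / 476000 m = 1.68×10⁻³ Pa/m
Geostrophic speed: V_g = |∂P/∂n|/(fρ) = 1.68×10⁻³/(8.77×10⁻⁵ × 1.02) = 18.8 m/s
Around a high, pressure-gradient force acts outward with centrifugal, so Coriolis balances both:
fV = (1/ρ)|∂P/∂n| + V²/R  →  V² − fR·V + fR·V_g = 0
With fR = 8.77×10⁻⁵ × 1300×10³ m = 114 m/s:
V = [fR − √((fR)² − 4 fR V_g)]/2 = [114 − √(114² − 4×114×18.8)]/2 = 23.7 m/s
Supergeostrophic (V > V_g = 18.8 m/s), as expected around a high.
Converting: 23.7 m/s × 3.6 = 85.3 km/h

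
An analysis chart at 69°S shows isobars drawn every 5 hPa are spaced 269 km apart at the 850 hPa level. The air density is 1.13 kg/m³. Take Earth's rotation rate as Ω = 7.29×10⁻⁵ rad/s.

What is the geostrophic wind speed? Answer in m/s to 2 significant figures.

Coriolis parameter at 69°S:
f = 2Ω sin φ = 2 × 7.29×10⁻⁵ × sin 69° = 1.36×10⁻⁴ s⁻¹
Pressure gradient: |∂P/∂n| = 500 Pa / 269000 m = 1.86×10⁻³ Pa/m
Geostrophic balance (pressure-gradient force = Coriolis force):
V_g = (1/(fρ)) |∂P/∂n| = 1.86×10⁻³ / (1.36×10⁻⁴ × 1.13) = 12.1 m/s

12 m/s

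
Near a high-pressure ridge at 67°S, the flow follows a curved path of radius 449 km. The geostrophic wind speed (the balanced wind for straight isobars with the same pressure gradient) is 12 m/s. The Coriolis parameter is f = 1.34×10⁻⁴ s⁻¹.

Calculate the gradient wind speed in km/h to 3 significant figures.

Around a high, pressure-gradient force acts outward with centrifugal, so Coriolis balances both:
fV = (1/ρ)|∂P/∂n| + V²/R  →  V² − fR·V + fR·V_g = 0
With fR = 1.34×10⁻⁴ × 449×10³ m = 60.2 m/s:
V = [fR − √((fR)² − 4 fR V_g)]/2 = [60.2 − √(60.2² − 4×60.2×12)]/2 = 16.6 m/s
Supergeostrophic (V > V_g = 12 m/s), as expected around a high.
Converting: 16.6 m/s × 3.6 = 59.6 km/h

59.6 km/h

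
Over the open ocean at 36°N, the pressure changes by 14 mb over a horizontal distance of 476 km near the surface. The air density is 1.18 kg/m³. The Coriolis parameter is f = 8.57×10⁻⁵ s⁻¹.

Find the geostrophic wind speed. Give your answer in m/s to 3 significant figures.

Pressure gradient: |∂P/∂n| = 1400 Pa / 476000 m = 2.94×10⁻³ Pa/m
Geostrophic balance (pressure-gradient force = Coriolis force):
V_g = (1/(fρ)) |∂P/∂n| = 2.94×10⁻³ / (8.57×10⁻⁵ × 1.18) = 29.1 m/s

29.1 m/s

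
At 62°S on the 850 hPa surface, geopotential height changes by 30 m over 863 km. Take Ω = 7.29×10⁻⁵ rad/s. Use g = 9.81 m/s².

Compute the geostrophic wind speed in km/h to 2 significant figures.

9.5 km/h

Coriolis parameter at 62°S:
f = 2Ω sin φ = 2 × 7.29×10⁻⁵ × sin 62° = 1.29×10⁻⁴ s⁻¹
Height gradient: |∂Z/∂n| = 30 m / 863000 m = 3.48×10⁻⁵
On a pressure surface, geostrophic balance gives V_g = (g/f)|∂Z/∂n|:
V_g = 9.81 × 3.48×10⁻⁵ / 1.29×10⁻⁴ = 2.65 m/s
Converting: 2.65 m/s × 3.6 = 9.5 km/h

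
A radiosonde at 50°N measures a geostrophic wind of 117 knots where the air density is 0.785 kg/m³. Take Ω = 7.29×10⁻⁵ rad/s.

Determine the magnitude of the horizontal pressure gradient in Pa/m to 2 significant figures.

5.3×10⁻³ Pa/m

Coriolis parameter at 50°N:
f = 2Ω sin φ = 2 × 7.29×10⁻⁵ × sin 50° = 1.12×10⁻⁴ s⁻¹
Wind speed in SI: 117 knots = 60.2 m/s
Geostrophic balance rearranged: |∂P/∂n| = f ρ V_g
|∂P/∂n| = 1.12×10⁻⁴ × 0.785 × 60.2 = 5.28×10⁻³ Pa/m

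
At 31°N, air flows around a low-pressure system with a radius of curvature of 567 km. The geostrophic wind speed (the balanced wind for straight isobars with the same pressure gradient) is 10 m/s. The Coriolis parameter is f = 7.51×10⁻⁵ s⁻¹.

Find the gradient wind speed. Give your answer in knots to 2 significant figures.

16 knots

Around a low, centrifugal force acts outward with Coriolis, so pressure-gradient force balances both:
(1/ρ)|∂P/∂n| = fV + V²/R  →  V² + fR·V − fR·V_g = 0
With fR = 7.51×10⁻⁵ × 567×10³ m = 42.6 m/s:
V = [−fR + √((fR)² + 4 fR V_g)]/2 = [−42.6 + √(42.6² + 4×42.6×10)]/2 = 8.36 m/s
Subgeostrophic (V < V_g = 10 m/s), as expected around a low.
Converting: 8.36 m/s × 1.944 = 16 knots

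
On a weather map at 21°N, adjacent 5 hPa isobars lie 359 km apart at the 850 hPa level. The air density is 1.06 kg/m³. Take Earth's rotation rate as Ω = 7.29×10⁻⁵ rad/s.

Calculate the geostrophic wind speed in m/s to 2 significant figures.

25 m/s

Coriolis parameter at 21°N:
f = 2Ω sin φ = 2 × 7.29×10⁻⁵ × sin 21° = 5.23×10⁻⁵ s⁻¹
Pressure gradient: |∂P/∂n| = 500 Pa / 359000 m = 1.39×10⁻³ Pa/m
Geostrophic balance (pressure-gradient force = Coriolis force):
V_g = (1/(fρ)) |∂P/∂n| = 1.39×10⁻³ / (5.23×10⁻⁵ × 1.06) = 25.1 m/s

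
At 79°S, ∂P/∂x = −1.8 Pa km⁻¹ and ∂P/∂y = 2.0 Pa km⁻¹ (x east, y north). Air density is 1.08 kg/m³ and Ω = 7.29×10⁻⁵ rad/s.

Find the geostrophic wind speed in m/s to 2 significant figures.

Coriolis parameter at 79°S:
f = 2Ω sin φ = 2 × 7.29×10⁻⁵ × sin 79° = 1.43×10⁻⁴ s⁻¹
In the Southern Hemisphere f is negative: f = −1.43×10⁻⁴ s⁻¹.
Component geostrophic relations (x east, y north):
u_g = −(1/(fρ)) ∂P/∂y,  v_g = (1/(fρ)) ∂P/∂x
u_g = −(2.0×10⁻³)/(−1.43×10⁻⁴ × 1.08) = 12.9 m/s;  v_g = (−1.8×10⁻³)/(−1.43×10⁻⁴ × 1.08) = 11.6 m/s
|V_g| = √(u_g² + v_g²) = 17.4 m/s

17 m/s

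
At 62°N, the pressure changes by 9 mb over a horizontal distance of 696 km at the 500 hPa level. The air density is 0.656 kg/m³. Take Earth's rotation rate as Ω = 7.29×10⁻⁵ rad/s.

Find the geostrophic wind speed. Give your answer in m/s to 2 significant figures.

Coriolis parameter at 62°N:
f = 2Ω sin φ = 2 × 7.29×10⁻⁵ × sin 62° = 1.29×10⁻⁴ s⁻¹
Pressure gradient: |∂P/∂n| = 900 Pa / 696000 m = 1.29×10⁻³ Pa/m
Geostrophic balance (pressure-gradient force = Coriolis force):
V_g = (1/(fρ)) |∂P/∂n| = 1.29×10⁻³ / (1.29×10⁻⁴ × 0.656) = 15.3 m/s

15 m/s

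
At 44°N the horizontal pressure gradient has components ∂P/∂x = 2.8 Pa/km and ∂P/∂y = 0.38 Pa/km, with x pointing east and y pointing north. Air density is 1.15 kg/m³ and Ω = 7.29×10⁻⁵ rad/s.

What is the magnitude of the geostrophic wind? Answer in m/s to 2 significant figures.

Coriolis parameter at 44°N:
f = 2Ω sin φ = 2 × 7.29×10⁻⁵ × sin 44° = 1.01×10⁻⁴ s⁻¹
Component geostrophic relations (x east, y north):
u_g = −(1/(fρ)) ∂P/∂y,  v_g = (1/(fρ)) ∂P/∂x
u_g = −(0.38×10⁻³)/(1.01×10⁻⁴ × 1.15) = −3.26 m/s;  v_g = (2.8×10⁻³)/(1.01×10⁻⁴ × 1.15) = 24.0 m/s
|V_g| = √(u_g² + v_g²) = 24.3 m/s

24 m/s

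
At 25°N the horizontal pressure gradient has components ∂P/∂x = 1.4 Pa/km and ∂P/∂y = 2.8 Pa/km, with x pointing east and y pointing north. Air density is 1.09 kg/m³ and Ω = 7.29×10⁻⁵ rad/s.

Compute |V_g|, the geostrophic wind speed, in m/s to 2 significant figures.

47 m/s

Coriolis parameter at 25°N:
f = 2Ω sin φ = 2 × 7.29×10⁻⁵ × sin 25° = 6.16×10⁻⁵ s⁻¹
Component geostrophic relations (x east, y north):
u_g = −(1/(fρ)) ∂P/∂y,  v_g = (1/(fρ)) ∂P/∂x
u_g = −(2.8×10⁻³)/(6.16×10⁻⁵ × 1.09) = −41.7 m/s;  v_g = (1.4×10⁻³)/(6.16×10⁻⁵ × 1.09) = 20.8 m/s
|V_g| = √(u_g² + v_g²) = 46.6 m/s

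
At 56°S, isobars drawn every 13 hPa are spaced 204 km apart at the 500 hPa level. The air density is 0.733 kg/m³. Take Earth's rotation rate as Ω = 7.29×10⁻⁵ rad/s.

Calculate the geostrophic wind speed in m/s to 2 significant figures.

Coriolis parameter at 56°S:
f = 2Ω sin φ = 2 × 7.29×10⁻⁵ × sin 56° = 1.21×10⁻⁴ s⁻¹
Pressure gradient: |∂P/∂n| = 1300 Pa / 204000 m = 6.37×10⁻³ Pa/m
Geostrophic balance (pressure-gradient force = Coriolis force):
V_g = (1/(fρ)) |∂P/∂n| = 6.37×10⁻³ / (1.21×10⁻⁴ × 0.733) = 71.9 m/s

72 m/s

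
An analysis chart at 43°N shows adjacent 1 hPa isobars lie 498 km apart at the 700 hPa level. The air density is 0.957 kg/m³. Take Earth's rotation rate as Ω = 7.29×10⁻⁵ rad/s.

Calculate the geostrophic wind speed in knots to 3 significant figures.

4.10 knots

Coriolis parameter at 43°N:
f = 2Ω sin φ = 2 × 7.29×10⁻⁵ × sin 43° = 9.94×10⁻⁵ s⁻¹
Pressure gradient: |∂P/∂n| = 100 Pa / 498000 m = 2.01×10⁻⁴ Pa/m
Geostrophic balance (pressure-gradient force = Coriolis force):
V_g = (1/(fρ)) |∂P/∂n| = 2.01×10⁻⁴ / (9.94×10⁻⁵ × 0.957) = 2.11 m/s
Converting: 2.11 m/s × 1.944 = 4.10 knots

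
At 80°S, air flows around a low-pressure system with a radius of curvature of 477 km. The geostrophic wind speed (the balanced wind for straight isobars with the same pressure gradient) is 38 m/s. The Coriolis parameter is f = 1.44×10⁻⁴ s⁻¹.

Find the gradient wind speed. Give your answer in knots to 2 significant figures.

53 knots

Around a low, centrifugal force acts outward with Coriolis, so pressure-gradient force balances both:
(1/ρ)|∂P/∂n| = fV + V²/R  →  V² + fR·V − fR·V_g = 0
With fR = 1.44×10⁻⁴ × 477×10³ m = 68.7 m/s:
V = [−fR + √((fR)² + 4 fR V_g)]/2 = [−68.7 + √(68.7² + 4×68.7×38)]/2 = 27.2 m/s
Subgeostrophic (V < V_g = 38 m/s), as expected around a low.
Converting: 27.2 m/s × 1.944 = 53 knots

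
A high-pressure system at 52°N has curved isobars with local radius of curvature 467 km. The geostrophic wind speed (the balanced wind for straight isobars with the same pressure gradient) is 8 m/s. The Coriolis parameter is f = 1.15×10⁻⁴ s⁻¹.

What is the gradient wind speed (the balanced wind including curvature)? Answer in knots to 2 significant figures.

Around a high, pressure-gradient force acts outward with centrifugal, so Coriolis balances both:
fV = (1/ρ)|∂P/∂n| + V²/R  →  V² − fR·V + fR·V_g = 0
With fR = 1.15×10⁻⁴ × 467×10³ m = 53.7 m/s:
V = [fR − √((fR)² − 4 fR V_g)]/2 = [53.7 − √(53.7² − 4×53.7×8)]/2 = 9.78 m/s
Supergeostrophic (V > V_g = 8 m/s), as expected around a high.
Converting: 9.78 m/s × 1.944 = 19 knots

19 knots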